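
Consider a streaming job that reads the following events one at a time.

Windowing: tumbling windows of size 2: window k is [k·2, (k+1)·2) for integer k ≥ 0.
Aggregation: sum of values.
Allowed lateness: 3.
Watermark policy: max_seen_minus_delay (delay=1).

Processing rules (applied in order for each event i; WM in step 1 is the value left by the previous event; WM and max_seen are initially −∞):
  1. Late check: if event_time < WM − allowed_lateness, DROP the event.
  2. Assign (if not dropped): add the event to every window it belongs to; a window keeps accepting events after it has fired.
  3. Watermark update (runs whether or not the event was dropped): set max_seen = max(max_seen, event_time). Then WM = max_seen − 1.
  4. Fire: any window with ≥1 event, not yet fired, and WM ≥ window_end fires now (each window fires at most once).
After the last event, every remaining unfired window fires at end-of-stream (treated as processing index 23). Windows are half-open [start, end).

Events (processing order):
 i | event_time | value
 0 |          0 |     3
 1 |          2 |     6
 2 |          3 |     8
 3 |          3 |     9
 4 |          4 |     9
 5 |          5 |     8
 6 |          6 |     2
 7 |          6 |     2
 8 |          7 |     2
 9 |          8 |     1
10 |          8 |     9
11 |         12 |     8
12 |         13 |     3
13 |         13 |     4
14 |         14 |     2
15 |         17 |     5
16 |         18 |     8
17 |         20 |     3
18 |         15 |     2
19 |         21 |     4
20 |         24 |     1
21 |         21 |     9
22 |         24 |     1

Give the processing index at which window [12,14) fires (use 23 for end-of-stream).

15

i=0 t=0 v=3: → [0,2); WM=-1
i=1 t=2 v=6: → [2,4); WM=1
i=2 t=3 v=8: → [2,4); WM=2; [0,2) fires=3
i=3 t=3 v=9: → [2,4); WM=2
i=4 t=4 v=9: → [4,6); WM=3
i=5 t=5 v=8: → [4,6); WM=4; [2,4) fires=23
i=6 t=6 v=2: → [6,8); WM=5
i=7 t=6 v=2: → [6,8); WM=5
i=8 t=7 v=2: → [6,8); WM=6; [4,6) fires=17
i=9 t=8 v=1: → [8,10); WM=7
i=10 t=8 v=9: → [8,10); WM=7
i=11 t=12 v=8: → [12,14); WM=11; [6,8) fires=6 [8,10) fires=10
i=12 t=13 v=3: → [12,14); WM=12
i=13 t=13 v=4: → [12,14); WM=12
i=14 t=14 v=2: → [14,16); WM=13
i=15 t=17 v=5: → [16,18); WM=16; [12,14) fires=15 [14,16) fires=2
i=16 t=18 v=8: → [18,20); WM=17
i=17 t=20 v=3: → [20,22); WM=19; [16,18) fires=5
i=18 t=15 v=2: DROP (t<19-3); WM=19
i=19 t=21 v=4: → [20,22); WM=20; [18,20) fires=8
i=20 t=24 v=1: → [24,26); WM=23; [20,22) fires=7
i=21 t=21 v=9: → [20,22); WM=23
i=22 t=24 v=1: → [24,26); WM=23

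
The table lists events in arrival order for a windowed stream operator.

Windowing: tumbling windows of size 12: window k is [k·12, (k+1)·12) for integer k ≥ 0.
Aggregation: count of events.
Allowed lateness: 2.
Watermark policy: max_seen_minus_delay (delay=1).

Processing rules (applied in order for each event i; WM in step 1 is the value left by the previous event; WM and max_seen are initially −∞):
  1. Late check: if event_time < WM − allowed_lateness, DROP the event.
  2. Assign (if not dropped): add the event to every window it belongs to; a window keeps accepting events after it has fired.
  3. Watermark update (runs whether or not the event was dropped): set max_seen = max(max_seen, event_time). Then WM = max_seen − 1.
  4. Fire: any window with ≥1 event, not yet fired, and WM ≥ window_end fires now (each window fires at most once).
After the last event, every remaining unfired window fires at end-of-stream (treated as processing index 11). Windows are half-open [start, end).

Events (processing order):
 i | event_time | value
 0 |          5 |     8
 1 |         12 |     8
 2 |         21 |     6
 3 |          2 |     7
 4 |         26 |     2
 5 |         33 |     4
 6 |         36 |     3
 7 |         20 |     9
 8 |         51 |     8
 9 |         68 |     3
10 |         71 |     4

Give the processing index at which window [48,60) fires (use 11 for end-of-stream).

9

i=0 t=5 v=8: → [0,12); WM=4
i=1 t=12 v=8: → [12,24); WM=11
i=2 t=21 v=6: → [12,24); WM=20; [0,12) fires=1
i=3 t=2 v=7: DROP (t<20-2); WM=20
i=4 t=26 v=2: → [24,36); WM=25; [12,24) fires=2
i=5 t=33 v=4: → [24,36); WM=32
i=6 t=36 v=3: → [36,48); WM=35
i=7 t=20 v=9: DROP (t<35-2); WM=35
i=8 t=51 v=8: → [48,60); WM=50; [24,36) fires=2 [36,48) fires=1
i=9 t=68 v=3: → [60,72); WM=67; [48,60) fires=1
i=10 t=71 v=4: → [60,72); WM=70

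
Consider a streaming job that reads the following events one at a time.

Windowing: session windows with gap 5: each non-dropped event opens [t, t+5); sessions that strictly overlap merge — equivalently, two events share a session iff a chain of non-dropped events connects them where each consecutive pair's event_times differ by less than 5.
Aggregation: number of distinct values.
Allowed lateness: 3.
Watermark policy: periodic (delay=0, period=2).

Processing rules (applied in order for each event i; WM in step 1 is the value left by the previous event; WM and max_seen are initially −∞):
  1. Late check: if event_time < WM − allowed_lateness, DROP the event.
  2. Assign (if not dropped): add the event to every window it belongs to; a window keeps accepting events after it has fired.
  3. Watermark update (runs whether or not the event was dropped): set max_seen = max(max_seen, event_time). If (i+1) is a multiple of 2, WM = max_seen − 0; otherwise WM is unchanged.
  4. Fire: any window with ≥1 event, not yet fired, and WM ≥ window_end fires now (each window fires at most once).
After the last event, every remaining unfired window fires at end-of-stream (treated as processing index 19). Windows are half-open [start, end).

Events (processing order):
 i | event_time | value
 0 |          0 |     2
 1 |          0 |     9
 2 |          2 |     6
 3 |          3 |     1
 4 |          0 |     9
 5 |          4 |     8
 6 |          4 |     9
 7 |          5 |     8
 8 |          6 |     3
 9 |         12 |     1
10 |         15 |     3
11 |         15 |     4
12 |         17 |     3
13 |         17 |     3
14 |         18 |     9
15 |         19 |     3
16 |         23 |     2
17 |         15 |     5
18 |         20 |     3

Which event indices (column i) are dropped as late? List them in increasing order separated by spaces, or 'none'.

17

i=0 t=0 v=2: → [0,5); WM=−∞
i=1 t=0 v=9: → [0,5); WM=0
i=2 t=2 v=6: → [0,7); WM=0
i=3 t=3 v=1: → [0,8); WM=3
i=4 t=0 v=9: → [0,8); WM=3
i=5 t=4 v=8: → [0,9); WM=4
i=6 t=4 v=9: → [0,9); WM=4
i=7 t=5 v=8: → [0,10); WM=5
i=8 t=6 v=3: → [0,11); WM=5
i=9 t=12 v=1: → [12,17); WM=12
i=10 t=15 v=3: → [12,20); WM=12
i=11 t=15 v=4: → [12,20); WM=15
i=12 t=17 v=3: → [12,22); WM=15
i=13 t=17 v=3: → [12,22); WM=17
i=14 t=18 v=9: → [12,23); WM=17
i=15 t=19 v=3: → [12,24); WM=19
i=16 t=23 v=2: → [12,28); WM=19
i=17 t=15 v=5: DROP (t<19-3); WM=23
i=18 t=20 v=3: → [12,28); WM=23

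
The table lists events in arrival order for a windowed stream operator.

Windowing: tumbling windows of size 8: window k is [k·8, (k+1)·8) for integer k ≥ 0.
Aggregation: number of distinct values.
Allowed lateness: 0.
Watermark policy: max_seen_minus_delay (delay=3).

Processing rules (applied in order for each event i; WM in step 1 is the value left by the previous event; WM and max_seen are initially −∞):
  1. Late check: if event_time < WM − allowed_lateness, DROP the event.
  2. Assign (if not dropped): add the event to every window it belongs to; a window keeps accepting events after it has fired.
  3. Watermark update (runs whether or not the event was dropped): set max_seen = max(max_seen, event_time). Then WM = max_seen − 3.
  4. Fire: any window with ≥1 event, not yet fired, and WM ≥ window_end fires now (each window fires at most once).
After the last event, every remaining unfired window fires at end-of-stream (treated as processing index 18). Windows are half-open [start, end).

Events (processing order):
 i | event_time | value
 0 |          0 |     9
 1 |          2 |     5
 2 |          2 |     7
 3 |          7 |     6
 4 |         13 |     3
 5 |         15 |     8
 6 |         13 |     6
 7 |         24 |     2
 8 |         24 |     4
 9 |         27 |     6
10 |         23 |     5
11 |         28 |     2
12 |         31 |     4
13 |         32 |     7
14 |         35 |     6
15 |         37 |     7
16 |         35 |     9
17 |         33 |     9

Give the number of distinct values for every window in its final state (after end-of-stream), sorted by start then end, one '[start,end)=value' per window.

i=0 t=0 v=9: → [0,8); WM=-3
i=1 t=2 v=5: → [0,8); WM=-1
i=2 t=2 v=7: → [0,8); WM=-1
i=3 t=7 v=6: → [0,8); WM=4
i=4 t=13 v=3: → [8,16); WM=10; [0,8) fires=4
i=5 t=15 v=8: → [8,16); WM=12
i=6 t=13 v=6: → [8,16); WM=12
i=7 t=24 v=2: → [24,32); WM=21; [8,16) fires=3
i=8 t=24 v=4: → [24,32); WM=21
i=9 t=27 v=6: → [24,32); WM=24
i=10 t=23 v=5: DROP (t<24-0); WM=24
i=11 t=28 v=2: → [24,32); WM=25
i=12 t=31 v=4: → [24,32); WM=28
i=13 t=32 v=7: → [32,40); WM=29
i=14 t=35 v=6: → [32,40); WM=32; [24,32) fires=3
i=15 t=37 v=7: → [32,40); WM=34
i=16 t=35 v=9: → [32,40); WM=34
i=17 t=33 v=9: DROP (t<34-0); WM=34

[0,8)=4 [8,16)=3 [24,32)=3 [32,40)=3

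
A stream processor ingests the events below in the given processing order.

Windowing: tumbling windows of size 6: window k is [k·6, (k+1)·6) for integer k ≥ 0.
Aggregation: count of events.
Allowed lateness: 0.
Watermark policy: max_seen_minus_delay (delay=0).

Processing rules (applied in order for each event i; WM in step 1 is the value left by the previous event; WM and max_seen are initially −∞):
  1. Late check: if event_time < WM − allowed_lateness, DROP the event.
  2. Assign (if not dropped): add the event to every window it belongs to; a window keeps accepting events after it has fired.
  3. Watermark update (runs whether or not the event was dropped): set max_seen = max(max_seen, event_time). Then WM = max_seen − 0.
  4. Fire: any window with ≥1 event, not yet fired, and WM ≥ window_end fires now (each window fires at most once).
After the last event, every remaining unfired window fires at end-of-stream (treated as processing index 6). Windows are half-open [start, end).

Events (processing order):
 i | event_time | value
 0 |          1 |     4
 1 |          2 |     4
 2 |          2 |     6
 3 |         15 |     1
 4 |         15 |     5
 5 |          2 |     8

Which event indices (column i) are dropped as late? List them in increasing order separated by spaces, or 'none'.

i=0 t=1 v=4: → [0,6); WM=1
i=1 t=2 v=4: → [0,6); WM=2
i=2 t=2 v=6: → [0,6); WM=2
i=3 t=15 v=1: → [12,18); WM=15; [0,6) fires=3
i=4 t=15 v=5: → [12,18); WM=15
i=5 t=2 v=8: DROP (t<15-0); WM=15

5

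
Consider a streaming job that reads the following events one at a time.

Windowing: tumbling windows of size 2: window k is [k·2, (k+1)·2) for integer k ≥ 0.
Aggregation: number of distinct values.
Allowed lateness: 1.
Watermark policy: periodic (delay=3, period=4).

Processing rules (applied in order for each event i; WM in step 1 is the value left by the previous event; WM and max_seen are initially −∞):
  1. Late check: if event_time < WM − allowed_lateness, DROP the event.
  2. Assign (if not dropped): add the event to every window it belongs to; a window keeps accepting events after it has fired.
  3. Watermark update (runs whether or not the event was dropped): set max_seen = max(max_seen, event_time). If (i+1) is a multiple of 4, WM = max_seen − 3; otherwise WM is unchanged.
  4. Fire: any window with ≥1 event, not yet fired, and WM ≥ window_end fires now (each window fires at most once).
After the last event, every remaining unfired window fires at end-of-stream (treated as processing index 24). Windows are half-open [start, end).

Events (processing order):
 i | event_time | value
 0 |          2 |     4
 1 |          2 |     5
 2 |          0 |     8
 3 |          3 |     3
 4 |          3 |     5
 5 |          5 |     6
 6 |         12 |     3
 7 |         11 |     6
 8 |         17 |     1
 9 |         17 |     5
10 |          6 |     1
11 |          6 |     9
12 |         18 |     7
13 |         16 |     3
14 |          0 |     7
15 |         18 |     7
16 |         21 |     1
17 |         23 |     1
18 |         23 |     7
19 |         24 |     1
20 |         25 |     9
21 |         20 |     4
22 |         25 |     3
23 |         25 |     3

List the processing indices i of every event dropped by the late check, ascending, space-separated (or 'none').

10 11 14

i=0 t=2 v=4: → [2,4); WM=−∞
i=1 t=2 v=5: → [2,4); WM=−∞
i=2 t=0 v=8: → [0,2); WM=−∞
i=3 t=3 v=3: → [2,4); WM=0
i=4 t=3 v=5: → [2,4); WM=0
i=5 t=5 v=6: → [4,6); WM=0
i=6 t=12 v=3: → [12,14); WM=0
i=7 t=11 v=6: → [10,12); WM=9; [0,2) fires=1 [2,4) fires=3 [4,6) fires=1
i=8 t=17 v=1: → [16,18); WM=9
i=9 t=17 v=5: → [16,18); WM=9
i=10 t=6 v=1: DROP (t<9-1); WM=9
i=11 t=6 v=9: DROP (t<9-1); WM=14; [10,12) fires=1 [12,14) fires=1
i=12 t=18 v=7: → [18,20); WM=14
i=13 t=16 v=3: → [16,18); WM=14
i=14 t=0 v=7: DROP (t<14-1); WM=14
i=15 t=18 v=7: → [18,20); WM=15
i=16 t=21 v=1: → [20,22); WM=15
i=17 t=23 v=1: → [22,24); WM=15
i=18 t=23 v=7: → [22,24); WM=15
i=19 t=24 v=1: → [24,26); WM=21; [16,18) fires=3 [18,20) fires=1
i=20 t=25 v=9: → [24,26); WM=21
i=21 t=20 v=4: → [20,22); WM=21
i=22 t=25 v=3: → [24,26); WM=21
i=23 t=25 v=3: → [24,26); WM=22; [20,22) fires=2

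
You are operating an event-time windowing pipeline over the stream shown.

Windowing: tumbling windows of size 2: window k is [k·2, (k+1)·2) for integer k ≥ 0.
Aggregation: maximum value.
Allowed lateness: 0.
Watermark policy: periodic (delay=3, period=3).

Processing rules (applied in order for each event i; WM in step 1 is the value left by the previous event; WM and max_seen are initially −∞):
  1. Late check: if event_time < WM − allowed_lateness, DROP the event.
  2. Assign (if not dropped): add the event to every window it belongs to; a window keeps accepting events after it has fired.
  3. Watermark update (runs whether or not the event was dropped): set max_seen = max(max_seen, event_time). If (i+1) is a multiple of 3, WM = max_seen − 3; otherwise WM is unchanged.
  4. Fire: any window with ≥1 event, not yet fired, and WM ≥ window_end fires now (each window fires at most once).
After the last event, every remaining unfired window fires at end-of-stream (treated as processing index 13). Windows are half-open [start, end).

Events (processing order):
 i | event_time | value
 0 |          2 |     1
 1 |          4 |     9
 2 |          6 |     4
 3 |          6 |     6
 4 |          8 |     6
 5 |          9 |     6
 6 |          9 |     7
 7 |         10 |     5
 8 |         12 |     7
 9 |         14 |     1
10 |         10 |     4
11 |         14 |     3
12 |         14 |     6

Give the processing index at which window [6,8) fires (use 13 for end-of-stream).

i=0 t=2 v=1: → [2,4); WM=−∞
i=1 t=4 v=9: → [4,6); WM=−∞
i=2 t=6 v=4: → [6,8); WM=3
i=3 t=6 v=6: → [6,8); WM=3
i=4 t=8 v=6: → [8,10); WM=3
i=5 t=9 v=6: → [8,10); WM=6; [2,4) fires=1 [4,6) fires=9
i=6 t=9 v=7: → [8,10); WM=6
i=7 t=10 v=5: → [10,12); WM=6
i=8 t=12 v=7: → [12,14); WM=9; [6,8) fires=6
i=9 t=14 v=1: → [14,16); WM=9
i=10 t=10 v=4: → [10,12); WM=9
i=11 t=14 v=3: → [14,16); WM=11; [8,10) fires=7
i=12 t=14 v=6: → [14,16); WM=11

8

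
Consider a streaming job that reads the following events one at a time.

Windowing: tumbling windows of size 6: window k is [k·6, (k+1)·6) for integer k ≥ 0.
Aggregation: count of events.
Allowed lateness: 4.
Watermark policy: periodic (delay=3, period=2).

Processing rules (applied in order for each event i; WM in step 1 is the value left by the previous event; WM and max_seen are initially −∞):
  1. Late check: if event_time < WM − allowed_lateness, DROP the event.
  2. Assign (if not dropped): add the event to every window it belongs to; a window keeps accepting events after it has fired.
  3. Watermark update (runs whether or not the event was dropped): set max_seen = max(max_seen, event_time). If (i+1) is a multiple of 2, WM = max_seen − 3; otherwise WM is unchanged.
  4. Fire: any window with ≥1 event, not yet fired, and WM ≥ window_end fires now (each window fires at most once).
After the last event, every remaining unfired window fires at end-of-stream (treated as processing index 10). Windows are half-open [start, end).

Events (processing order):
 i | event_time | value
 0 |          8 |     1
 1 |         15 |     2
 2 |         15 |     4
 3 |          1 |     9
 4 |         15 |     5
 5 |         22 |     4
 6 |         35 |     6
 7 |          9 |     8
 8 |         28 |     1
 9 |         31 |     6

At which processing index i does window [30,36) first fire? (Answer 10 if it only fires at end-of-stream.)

10

i=0 t=8 v=1: → [6,12); WM=−∞
i=1 t=15 v=2: → [12,18); WM=12; [6,12) fires=1
i=2 t=15 v=4: → [12,18); WM=12
i=3 t=1 v=9: DROP (t<12-4); WM=12
i=4 t=15 v=5: → [12,18); WM=12
i=5 t=22 v=4: → [18,24); WM=19; [12,18) fires=3
i=6 t=35 v=6: → [30,36); WM=19
i=7 t=9 v=8: DROP (t<19-4); WM=32; [18,24) fires=1
i=8 t=28 v=1: → [24,30); WM=32; [24,30) fires=1
i=9 t=31 v=6: → [30,36); WM=32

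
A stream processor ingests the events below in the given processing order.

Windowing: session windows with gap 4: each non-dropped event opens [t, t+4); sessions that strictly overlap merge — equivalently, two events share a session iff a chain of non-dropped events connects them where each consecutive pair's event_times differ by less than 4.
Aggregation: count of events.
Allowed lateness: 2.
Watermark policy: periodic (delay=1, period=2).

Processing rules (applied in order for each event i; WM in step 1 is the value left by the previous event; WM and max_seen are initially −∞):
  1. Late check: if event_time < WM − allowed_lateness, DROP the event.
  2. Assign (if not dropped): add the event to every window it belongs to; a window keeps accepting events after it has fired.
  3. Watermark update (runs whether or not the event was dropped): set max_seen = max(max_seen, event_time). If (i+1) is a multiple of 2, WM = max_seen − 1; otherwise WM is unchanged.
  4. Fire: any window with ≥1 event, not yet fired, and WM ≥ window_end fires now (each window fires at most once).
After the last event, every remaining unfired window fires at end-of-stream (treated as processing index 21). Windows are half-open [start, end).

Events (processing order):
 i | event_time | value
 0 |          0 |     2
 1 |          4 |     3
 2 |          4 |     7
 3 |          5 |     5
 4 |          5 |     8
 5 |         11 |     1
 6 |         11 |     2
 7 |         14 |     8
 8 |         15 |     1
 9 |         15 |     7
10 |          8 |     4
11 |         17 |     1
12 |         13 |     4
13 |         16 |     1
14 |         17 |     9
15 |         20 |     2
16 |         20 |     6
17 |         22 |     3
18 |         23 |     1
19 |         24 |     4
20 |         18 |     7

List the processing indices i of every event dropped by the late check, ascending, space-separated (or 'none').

10 12 20

i=0 t=0 v=2: → [0,4); WM=−∞
i=1 t=4 v=3: → [4,8); WM=3
i=2 t=4 v=7: → [4,8); WM=3
i=3 t=5 v=5: → [4,9); WM=4
i=4 t=5 v=8: → [4,9); WM=4
i=5 t=11 v=1: → [11,15); WM=10
i=6 t=11 v=2: → [11,15); WM=10
i=7 t=14 v=8: → [11,18); WM=13
i=8 t=15 v=1: → [11,19); WM=13
i=9 t=15 v=7: → [11,19); WM=14
i=10 t=8 v=4: DROP (t<14-2); WM=14
i=11 t=17 v=1: → [11,21); WM=16
i=12 t=13 v=4: DROP (t<16-2); WM=16
i=13 t=16 v=1: → [11,21); WM=16
i=14 t=17 v=9: → [11,21); WM=16
i=15 t=20 v=2: → [11,24); WM=19
i=16 t=20 v=6: → [11,24); WM=19
i=17 t=22 v=3: → [11,26); WM=21
i=18 t=23 v=1: → [11,27); WM=21
i=19 t=24 v=4: → [11,28); WM=23
i=20 t=18 v=7: DROP (t<23-2); WM=23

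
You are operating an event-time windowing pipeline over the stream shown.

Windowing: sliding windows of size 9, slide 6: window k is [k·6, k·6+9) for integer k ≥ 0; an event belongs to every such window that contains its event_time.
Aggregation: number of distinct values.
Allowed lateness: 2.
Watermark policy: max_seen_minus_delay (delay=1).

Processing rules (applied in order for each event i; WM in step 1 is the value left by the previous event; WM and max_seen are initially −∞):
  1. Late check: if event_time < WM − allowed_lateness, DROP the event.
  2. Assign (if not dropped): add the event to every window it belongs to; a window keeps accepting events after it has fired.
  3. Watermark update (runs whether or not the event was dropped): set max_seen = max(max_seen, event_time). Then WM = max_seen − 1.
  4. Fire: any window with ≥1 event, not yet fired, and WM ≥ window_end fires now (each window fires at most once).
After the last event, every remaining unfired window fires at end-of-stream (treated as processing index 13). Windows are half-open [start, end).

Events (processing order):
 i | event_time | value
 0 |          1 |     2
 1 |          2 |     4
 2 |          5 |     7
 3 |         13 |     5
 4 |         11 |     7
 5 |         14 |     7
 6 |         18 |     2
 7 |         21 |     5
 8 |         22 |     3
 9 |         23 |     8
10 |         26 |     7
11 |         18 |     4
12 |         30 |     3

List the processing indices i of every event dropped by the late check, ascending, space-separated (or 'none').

11

i=0 t=1 v=2: → [0,9); WM=0
i=1 t=2 v=4: → [0,9); WM=1
i=2 t=5 v=7: → [0,9); WM=4
i=3 t=13 v=5: → [12,21),[6,15); WM=12; [0,9) fires=3
i=4 t=11 v=7: → [6,15); WM=12
i=5 t=14 v=7: → [12,21),[6,15); WM=13
i=6 t=18 v=2: → [18,27),[12,21); WM=17; [6,15) fires=2
i=7 t=21 v=5: → [18,27); WM=20
i=8 t=22 v=3: → [18,27); WM=21; [12,21) fires=3
i=9 t=23 v=8: → [18,27); WM=22
i=10 t=26 v=7: → [24,33),[18,27); WM=25
i=11 t=18 v=4: DROP (t<25-2); WM=25
i=12 t=30 v=3: → [30,39),[24,33); WM=29; [18,27) fires=5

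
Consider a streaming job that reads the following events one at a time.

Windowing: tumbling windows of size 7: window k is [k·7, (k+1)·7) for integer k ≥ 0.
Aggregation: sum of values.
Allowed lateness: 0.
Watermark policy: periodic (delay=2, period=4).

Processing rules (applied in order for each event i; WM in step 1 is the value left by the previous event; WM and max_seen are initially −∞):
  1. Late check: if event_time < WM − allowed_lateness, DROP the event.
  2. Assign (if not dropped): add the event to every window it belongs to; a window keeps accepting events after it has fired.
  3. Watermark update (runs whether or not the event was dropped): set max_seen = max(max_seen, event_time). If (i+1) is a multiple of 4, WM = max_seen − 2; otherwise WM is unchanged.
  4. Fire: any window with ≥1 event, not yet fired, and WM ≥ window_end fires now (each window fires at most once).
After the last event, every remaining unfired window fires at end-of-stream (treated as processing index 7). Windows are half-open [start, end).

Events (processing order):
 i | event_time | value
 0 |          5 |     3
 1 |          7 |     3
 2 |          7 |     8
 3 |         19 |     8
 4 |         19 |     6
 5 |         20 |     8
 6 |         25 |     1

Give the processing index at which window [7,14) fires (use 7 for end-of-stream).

3

i=0 t=5 v=3: → [0,7); WM=−∞
i=1 t=7 v=3: → [7,14); WM=−∞
i=2 t=7 v=8: → [7,14); WM=−∞
i=3 t=19 v=8: → [14,21); WM=17; [0,7) fires=3 [7,14) fires=11
i=4 t=19 v=6: → [14,21); WM=17
i=5 t=20 v=8: → [14,21); WM=17
i=6 t=25 v=1: → [21,28); WM=17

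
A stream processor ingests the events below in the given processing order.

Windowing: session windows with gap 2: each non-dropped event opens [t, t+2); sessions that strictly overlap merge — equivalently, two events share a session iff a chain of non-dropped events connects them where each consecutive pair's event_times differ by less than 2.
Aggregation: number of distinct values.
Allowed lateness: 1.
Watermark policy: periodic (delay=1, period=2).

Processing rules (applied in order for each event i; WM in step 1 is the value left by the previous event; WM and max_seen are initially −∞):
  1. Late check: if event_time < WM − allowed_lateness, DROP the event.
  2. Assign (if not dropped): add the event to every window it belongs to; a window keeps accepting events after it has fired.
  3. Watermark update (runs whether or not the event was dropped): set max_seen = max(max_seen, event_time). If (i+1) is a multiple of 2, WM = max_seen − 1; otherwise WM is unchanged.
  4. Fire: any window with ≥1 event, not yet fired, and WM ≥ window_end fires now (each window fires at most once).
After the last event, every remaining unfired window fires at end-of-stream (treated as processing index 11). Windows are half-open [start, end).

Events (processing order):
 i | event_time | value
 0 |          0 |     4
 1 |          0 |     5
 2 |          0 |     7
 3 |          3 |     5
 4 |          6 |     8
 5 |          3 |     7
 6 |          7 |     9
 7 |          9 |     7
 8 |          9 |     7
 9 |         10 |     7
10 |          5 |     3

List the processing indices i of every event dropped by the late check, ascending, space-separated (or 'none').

10

i=0 t=0 v=4: → [0,2); WM=−∞
i=1 t=0 v=5: → [0,2); WM=-1
i=2 t=0 v=7: → [0,2); WM=-1
i=3 t=3 v=5: → [3,5); WM=2
i=4 t=6 v=8: → [6,8); WM=2
i=5 t=3 v=7: → [3,5); WM=5
i=6 t=7 v=9: → [6,9); WM=5
i=7 t=9 v=7: → [9,11); WM=8
i=8 t=9 v=7: → [9,11); WM=8
i=9 t=10 v=7: → [9,12); WM=9
i=10 t=5 v=3: DROP (t<9-1); WM=9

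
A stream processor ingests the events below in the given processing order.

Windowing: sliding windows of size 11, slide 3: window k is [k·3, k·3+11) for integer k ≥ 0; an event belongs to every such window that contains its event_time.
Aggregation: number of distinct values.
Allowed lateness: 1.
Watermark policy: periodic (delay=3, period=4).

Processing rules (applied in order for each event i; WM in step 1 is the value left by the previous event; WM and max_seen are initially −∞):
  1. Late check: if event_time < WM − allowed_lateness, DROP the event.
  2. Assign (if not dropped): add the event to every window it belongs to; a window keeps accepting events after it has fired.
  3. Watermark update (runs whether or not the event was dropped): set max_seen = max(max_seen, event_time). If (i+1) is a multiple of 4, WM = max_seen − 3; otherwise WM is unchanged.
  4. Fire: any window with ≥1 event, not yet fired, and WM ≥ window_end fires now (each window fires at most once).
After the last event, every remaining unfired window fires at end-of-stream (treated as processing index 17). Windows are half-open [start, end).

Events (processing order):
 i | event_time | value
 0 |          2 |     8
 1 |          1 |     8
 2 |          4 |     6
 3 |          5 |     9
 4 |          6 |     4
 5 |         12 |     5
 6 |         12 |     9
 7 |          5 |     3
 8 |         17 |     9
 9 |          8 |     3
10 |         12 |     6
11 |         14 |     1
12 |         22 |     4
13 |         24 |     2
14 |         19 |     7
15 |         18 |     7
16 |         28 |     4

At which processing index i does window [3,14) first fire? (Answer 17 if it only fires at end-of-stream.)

i=0 t=2 v=8: → [0,11); WM=−∞
i=1 t=1 v=8: → [0,11); WM=−∞
i=2 t=4 v=6: → [3,14),[0,11); WM=−∞
i=3 t=5 v=9: → [3,14),[0,11); WM=2
i=4 t=6 v=4: → [6,17),[3,14),[0,11); WM=2
i=5 t=12 v=5: → [12,23),[9,20),[6,17),[3,14); WM=2
i=6 t=12 v=9: → [12,23),[9,20),[6,17),[3,14); WM=2
i=7 t=5 v=3: → [3,14),[0,11); WM=9
i=8 t=17 v=9: → [15,26),[12,23),[9,20); WM=9
i=9 t=8 v=3: → [6,17),[3,14),[0,11); WM=9
i=10 t=12 v=6: → [12,23),[9,20),[6,17),[3,14); WM=9
i=11 t=14 v=1: → [12,23),[9,20),[6,17); WM=14; [0,11) fires=5 [3,14) fires=5
i=12 t=22 v=4: → [21,32),[18,29),[15,26),[12,23); WM=14
i=13 t=24 v=2: → [24,35),[21,32),[18,29),[15,26); WM=14
i=14 t=19 v=7: → [18,29),[15,26),[12,23),[9,20); WM=14
i=15 t=18 v=7: → [18,29),[15,26),[12,23),[9,20); WM=21; [6,17) fires=6 [9,20) fires=5
i=16 t=28 v=4: → [27,38),[24,35),[21,32),[18,29); WM=21

11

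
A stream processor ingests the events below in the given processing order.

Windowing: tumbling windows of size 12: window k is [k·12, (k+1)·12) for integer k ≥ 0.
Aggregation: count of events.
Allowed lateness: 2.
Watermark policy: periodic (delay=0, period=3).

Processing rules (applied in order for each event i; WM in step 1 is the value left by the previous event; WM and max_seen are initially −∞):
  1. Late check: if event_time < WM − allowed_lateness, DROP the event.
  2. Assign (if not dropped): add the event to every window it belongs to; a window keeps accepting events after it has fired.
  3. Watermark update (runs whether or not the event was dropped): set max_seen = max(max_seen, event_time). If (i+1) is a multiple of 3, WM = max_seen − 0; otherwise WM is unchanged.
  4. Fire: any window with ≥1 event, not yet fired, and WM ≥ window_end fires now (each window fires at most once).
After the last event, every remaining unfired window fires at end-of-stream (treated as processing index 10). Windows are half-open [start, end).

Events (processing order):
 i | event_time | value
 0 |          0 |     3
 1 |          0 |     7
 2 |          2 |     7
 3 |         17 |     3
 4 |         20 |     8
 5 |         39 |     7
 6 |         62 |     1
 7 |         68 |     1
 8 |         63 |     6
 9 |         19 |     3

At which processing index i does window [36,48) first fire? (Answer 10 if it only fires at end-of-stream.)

8

i=0 t=0 v=3: → [0,12); WM=−∞
i=1 t=0 v=7: → [0,12); WM=−∞
i=2 t=2 v=7: → [0,12); WM=2
i=3 t=17 v=3: → [12,24); WM=2
i=4 t=20 v=8: → [12,24); WM=2
i=5 t=39 v=7: → [36,48); WM=39; [0,12) fires=3 [12,24) fires=2
i=6 t=62 v=1: → [60,72); WM=39
i=7 t=68 v=1: → [60,72); WM=39
i=8 t=63 v=6: → [60,72); WM=68; [36,48) fires=1
i=9 t=19 v=3: DROP (t<68-2); WM=68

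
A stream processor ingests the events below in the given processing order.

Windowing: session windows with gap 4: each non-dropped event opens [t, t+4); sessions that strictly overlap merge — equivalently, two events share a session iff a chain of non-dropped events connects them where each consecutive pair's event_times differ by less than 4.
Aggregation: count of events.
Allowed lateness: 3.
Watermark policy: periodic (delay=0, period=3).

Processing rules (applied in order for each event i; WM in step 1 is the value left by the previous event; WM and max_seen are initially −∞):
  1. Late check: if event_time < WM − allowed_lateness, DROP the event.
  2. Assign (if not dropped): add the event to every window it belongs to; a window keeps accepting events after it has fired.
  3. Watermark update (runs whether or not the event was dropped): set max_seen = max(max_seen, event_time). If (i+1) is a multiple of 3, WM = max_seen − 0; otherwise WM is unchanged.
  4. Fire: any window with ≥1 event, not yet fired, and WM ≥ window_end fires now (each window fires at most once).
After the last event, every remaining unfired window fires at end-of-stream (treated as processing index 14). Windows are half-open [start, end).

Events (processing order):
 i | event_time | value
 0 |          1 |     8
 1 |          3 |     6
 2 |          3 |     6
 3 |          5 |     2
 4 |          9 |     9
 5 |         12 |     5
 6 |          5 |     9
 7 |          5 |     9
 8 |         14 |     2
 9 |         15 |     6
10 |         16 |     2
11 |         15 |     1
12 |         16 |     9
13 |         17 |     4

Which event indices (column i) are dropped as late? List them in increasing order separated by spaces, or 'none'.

i=0 t=1 v=8: → [1,5); WM=−∞
i=1 t=3 v=6: → [1,7); WM=−∞
i=2 t=3 v=6: → [1,7); WM=3
i=3 t=5 v=2: → [1,9); WM=3
i=4 t=9 v=9: → [9,13); WM=3
i=5 t=12 v=5: → [9,16); WM=12
i=6 t=5 v=9: DROP (t<12-3); WM=12
i=7 t=5 v=9: DROP (t<12-3); WM=12
i=8 t=14 v=2: → [9,18); WM=14
i=9 t=15 v=6: → [9,19); WM=14
i=10 t=16 v=2: → [9,20); WM=14
i=11 t=15 v=1: → [9,20); WM=16
i=12 t=16 v=9: → [9,20); WM=16
i=13 t=17 v=4: → [9,21); WM=16

6 7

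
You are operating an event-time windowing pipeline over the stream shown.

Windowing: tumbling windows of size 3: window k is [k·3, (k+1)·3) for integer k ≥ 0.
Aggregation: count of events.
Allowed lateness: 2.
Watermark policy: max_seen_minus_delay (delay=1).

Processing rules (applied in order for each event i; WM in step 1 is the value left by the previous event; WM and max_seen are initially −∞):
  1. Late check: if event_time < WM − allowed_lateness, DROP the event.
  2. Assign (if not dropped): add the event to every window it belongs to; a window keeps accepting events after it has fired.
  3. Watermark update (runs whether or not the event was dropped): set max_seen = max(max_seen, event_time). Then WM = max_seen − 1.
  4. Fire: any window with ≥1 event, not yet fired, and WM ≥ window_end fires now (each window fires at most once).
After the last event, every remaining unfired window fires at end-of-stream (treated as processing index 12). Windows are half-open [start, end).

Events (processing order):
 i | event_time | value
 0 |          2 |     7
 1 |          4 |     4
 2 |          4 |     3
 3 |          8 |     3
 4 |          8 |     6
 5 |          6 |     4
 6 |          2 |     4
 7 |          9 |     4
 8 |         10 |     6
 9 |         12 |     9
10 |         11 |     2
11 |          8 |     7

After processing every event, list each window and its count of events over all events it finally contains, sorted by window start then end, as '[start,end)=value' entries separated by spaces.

i=0 t=2 v=7: → [0,3); WM=1
i=1 t=4 v=4: → [3,6); WM=3; [0,3) fires=1
i=2 t=4 v=3: → [3,6); WM=3
i=3 t=8 v=3: → [6,9); WM=7; [3,6) fires=2
i=4 t=8 v=6: → [6,9); WM=7
i=5 t=6 v=4: → [6,9); WM=7
i=6 t=2 v=4: DROP (t<7-2); WM=7
i=7 t=9 v=4: → [9,12); WM=8
i=8 t=10 v=6: → [9,12); WM=9; [6,9) fires=3
i=9 t=12 v=9: → [12,15); WM=11
i=10 t=11 v=2: → [9,12); WM=11
i=11 t=8 v=7: DROP (t<11-2); WM=11

[0,3)=1 [3,6)=2 [6,9)=3 [9,12)=3 [12,15)=1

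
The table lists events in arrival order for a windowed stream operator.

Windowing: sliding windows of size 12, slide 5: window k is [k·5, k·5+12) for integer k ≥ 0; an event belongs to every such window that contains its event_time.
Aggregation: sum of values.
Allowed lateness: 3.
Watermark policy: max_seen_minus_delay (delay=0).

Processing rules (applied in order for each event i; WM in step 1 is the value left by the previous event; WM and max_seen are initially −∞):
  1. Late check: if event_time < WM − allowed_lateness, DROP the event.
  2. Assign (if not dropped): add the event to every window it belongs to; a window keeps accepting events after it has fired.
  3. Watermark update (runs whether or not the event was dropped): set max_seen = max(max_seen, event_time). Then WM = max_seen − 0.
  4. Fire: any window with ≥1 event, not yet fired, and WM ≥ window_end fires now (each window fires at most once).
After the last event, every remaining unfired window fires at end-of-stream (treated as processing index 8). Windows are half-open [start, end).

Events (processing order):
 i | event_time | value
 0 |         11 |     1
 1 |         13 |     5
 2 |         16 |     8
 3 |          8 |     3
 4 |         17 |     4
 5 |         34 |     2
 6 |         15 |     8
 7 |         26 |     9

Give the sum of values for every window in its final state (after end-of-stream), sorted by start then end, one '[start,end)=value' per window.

i=0 t=11 v=1: → [10,22),[5,17),[0,12); WM=11
i=1 t=13 v=5: → [10,22),[5,17); WM=13; [0,12) fires=1
i=2 t=16 v=8: → [15,27),[10,22),[5,17); WM=16
i=3 t=8 v=3: DROP (t<16-3); WM=16
i=4 t=17 v=4: → [15,27),[10,22); WM=17; [5,17) fires=14
i=5 t=34 v=2: → [30,42),[25,37); WM=34; [10,22) fires=18 [15,27) fires=12
i=6 t=15 v=8: DROP (t<34-3); WM=34
i=7 t=26 v=9: DROP (t<34-3); WM=34

[0,12)=1 [5,17)=14 [10,22)=18 [15,27)=12 [25,37)=2 [30,42)=2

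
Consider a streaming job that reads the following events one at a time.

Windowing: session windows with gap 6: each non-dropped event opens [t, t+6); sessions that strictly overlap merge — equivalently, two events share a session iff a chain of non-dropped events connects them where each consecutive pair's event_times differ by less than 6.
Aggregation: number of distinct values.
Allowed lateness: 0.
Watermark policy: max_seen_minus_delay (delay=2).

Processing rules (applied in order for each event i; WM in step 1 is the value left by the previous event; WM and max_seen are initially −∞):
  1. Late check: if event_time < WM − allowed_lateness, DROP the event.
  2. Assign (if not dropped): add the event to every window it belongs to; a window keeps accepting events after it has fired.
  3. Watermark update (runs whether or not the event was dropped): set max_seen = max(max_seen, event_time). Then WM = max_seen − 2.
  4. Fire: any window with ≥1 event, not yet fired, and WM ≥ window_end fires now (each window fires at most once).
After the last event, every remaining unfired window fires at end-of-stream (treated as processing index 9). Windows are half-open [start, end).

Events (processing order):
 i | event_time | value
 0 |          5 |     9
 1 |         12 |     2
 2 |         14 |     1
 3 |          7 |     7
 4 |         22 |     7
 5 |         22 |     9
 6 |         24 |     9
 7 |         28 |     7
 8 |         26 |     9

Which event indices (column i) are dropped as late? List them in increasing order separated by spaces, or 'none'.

i=0 t=5 v=9: → [5,11); WM=3
i=1 t=12 v=2: → [12,18); WM=10
i=2 t=14 v=1: → [12,20); WM=12
i=3 t=7 v=7: DROP (t<12-0); WM=12
i=4 t=22 v=7: → [22,28); WM=20
i=5 t=22 v=9: → [22,28); WM=20
i=6 t=24 v=9: → [22,30); WM=22
i=7 t=28 v=7: → [22,34); WM=26
i=8 t=26 v=9: → [22,34); WM=26

3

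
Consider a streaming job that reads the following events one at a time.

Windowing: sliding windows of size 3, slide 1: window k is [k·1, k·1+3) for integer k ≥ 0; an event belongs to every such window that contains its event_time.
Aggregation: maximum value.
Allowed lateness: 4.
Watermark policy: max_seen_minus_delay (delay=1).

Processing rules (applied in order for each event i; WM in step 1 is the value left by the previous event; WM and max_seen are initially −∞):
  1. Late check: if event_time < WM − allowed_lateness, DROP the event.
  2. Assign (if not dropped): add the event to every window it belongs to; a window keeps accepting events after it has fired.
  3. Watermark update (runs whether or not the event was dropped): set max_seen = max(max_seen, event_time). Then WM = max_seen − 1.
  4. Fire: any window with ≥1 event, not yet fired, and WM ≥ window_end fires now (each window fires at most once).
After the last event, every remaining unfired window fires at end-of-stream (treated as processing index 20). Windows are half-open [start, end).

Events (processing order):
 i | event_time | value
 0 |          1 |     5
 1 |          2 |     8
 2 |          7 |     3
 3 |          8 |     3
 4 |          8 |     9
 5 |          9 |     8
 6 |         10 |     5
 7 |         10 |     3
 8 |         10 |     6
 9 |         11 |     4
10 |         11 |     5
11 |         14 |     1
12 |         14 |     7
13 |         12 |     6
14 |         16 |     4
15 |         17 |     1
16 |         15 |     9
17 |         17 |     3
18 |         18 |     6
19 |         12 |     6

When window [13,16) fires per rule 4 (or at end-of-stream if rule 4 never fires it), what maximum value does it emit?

i=0 t=1 v=5: → [1,4),[0,3); WM=0
i=1 t=2 v=8: → [2,5),[1,4),[0,3); WM=1
i=2 t=7 v=3: → [7,10),[6,9),[5,8); WM=6; [0,3) fires=8 [1,4) fires=8 [2,5) fires=8
i=3 t=8 v=3: → [8,11),[7,10),[6,9); WM=7
i=4 t=8 v=9: → [8,11),[7,10),[6,9); WM=7
i=5 t=9 v=8: → [9,12),[8,11),[7,10); WM=8; [5,8) fires=3
i=6 t=10 v=5: → [10,13),[9,12),[8,11); WM=9; [6,9) fires=9
i=7 t=10 v=3: → [10,13),[9,12),[8,11); WM=9
i=8 t=10 v=6: → [10,13),[9,12),[8,11); WM=9
i=9 t=11 v=4: → [11,14),[10,13),[9,12); WM=10; [7,10) fires=9
i=10 t=11 v=5: → [11,14),[10,13),[9,12); WM=10
i=11 t=14 v=1: → [14,17),[13,16),[12,15); WM=13; [8,11) fires=9 [9,12) fires=8 [10,13) fires=6
i=12 t=14 v=7: → [14,17),[13,16),[12,15); WM=13
i=13 t=12 v=6: → [12,15),[11,14),[10,13); WM=13
i=14 t=16 v=4: → [16,19),[15,18),[14,17); WM=15; [11,14) fires=6 [12,15) fires=7
i=15 t=17 v=1: → [17,20),[16,19),[15,18); WM=16; [13,16) fires=7
i=16 t=15 v=9: → [15,18),[14,17),[13,16); WM=16
i=17 t=17 v=3: → [17,20),[16,19),[15,18); WM=16
i=18 t=18 v=6: → [18,21),[17,20),[16,19); WM=17; [14,17) fires=9
i=19 t=12 v=6: DROP (t<17-4); WM=17

7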